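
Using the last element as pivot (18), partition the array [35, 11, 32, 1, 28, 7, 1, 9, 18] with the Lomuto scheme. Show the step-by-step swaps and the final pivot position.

Lomuto partition with pivot = 18:

Initial array: [35, 11, 32, 1, 28, 7, 1, 9, 18]

arr[0]=35 > 18: no swap
arr[1]=11 <= 18: swap with position 0, array becomes [11, 35, 32, 1, 28, 7, 1, 9, 18]
arr[2]=32 > 18: no swap
arr[3]=1 <= 18: swap with position 1, array becomes [11, 1, 32, 35, 28, 7, 1, 9, 18]
arr[4]=28 > 18: no swap
arr[5]=7 <= 18: swap with position 2, array becomes [11, 1, 7, 35, 28, 32, 1, 9, 18]
arr[6]=1 <= 18: swap with position 3, array becomes [11, 1, 7, 1, 28, 32, 35, 9, 18]
arr[7]=9 <= 18: swap with position 4, array becomes [11, 1, 7, 1, 9, 32, 35, 28, 18]

Place pivot at position 5: [11, 1, 7, 1, 9, 18, 35, 28, 32]
Pivot position: 5

After partitioning with pivot 18, the array becomes [11, 1, 7, 1, 9, 18, 35, 28, 32]. The pivot is placed at index 5. All elements to the left of the pivot are <= 18, and all elements to the right are > 18.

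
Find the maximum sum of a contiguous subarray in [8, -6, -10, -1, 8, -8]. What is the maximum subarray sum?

Using Kadane's algorithm on [8, -6, -10, -1, 8, -8]:

Scanning through the array:
Position 1 (value -6): max_ending_here = 2, max_so_far = 8
Position 2 (value -10): max_ending_here = -8, max_so_far = 8
Position 3 (value -1): max_ending_here = -1, max_so_far = 8
Position 4 (value 8): max_ending_here = 8, max_so_far = 8
Position 5 (value -8): max_ending_here = 0, max_so_far = 8

Maximum subarray: [8]
Maximum sum: 8

The maximum subarray is [8] with sum 8. This subarray runs from index 0 to index 0.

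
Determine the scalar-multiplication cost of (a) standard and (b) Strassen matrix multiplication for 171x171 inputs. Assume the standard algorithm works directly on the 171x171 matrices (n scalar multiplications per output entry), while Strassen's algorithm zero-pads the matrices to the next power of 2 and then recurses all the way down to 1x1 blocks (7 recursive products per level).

Matrix multiplication for 171x171 matrices:

Strassen's algorithm requires power-of-2 dimensions. Pad 171x171 to 256x256 (next power of 2).

Standard algorithm: 171^3 = 5000211 multiplications
Strassen's algorithm: 7^(log2(256)) = 7^8 = 5764801 multiplications
Difference: 5000211 - 5764801 = -764590 (Strassen uses MORE here due to padding overhead — for small or just-over-power-of-2 n, padding can outweigh the per-level savings)

Standard: 5000211 multiplications (171^3). Strassen: 5764801 multiplications (7^8, after padding to 256x256). Strassen reduces 8 recursive multiplications to 7 at each level.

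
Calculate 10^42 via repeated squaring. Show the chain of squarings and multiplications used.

Computing 10^42 by squaring (build up from 10^1; each line after the first costs one multiplication):

10^1 = 10
10^2 = (10^1)^2 = 10^2 = 100
10^4 = (10^2)^2 = 100^2 = 10000
10^5 = 10 * 10^4 = 10 * 10000 = 100000
10^10 = (10^5)^2 = 100000^2 = 10000000000
10^20 = (10^10)^2 = 10000000000^2 = 100000000000000000000
10^21 = 10 * 10^20 = 10 * 100000000000000000000 = 1000000000000000000000
10^42 = (10^21)^2 = 1000000000000000000000^2 = 1000000000000000000000000000000000000000000

Result: 1000000000000000000000000000000000000000000
Multiplications needed: 7 (7 lines after 10^1)

10^42 = 1000000000000000000000000000000000000000000. Using exponentiation by squaring, this requires 7 multiplications. The key idea: if the exponent is even, square the half-power; if odd, multiply by the base once.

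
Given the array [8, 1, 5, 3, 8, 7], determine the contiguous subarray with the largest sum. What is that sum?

Using Kadane's algorithm on [8, 1, 5, 3, 8, 7]:

Scanning through the array:
Position 1 (value 1): max_ending_here = 9, max_so_far = 9
Position 2 (value 5): max_ending_here = 14, max_so_far = 14
Position 3 (value 3): max_ending_here = 17, max_so_far = 17
Position 4 (value 8): max_ending_here = 25, max_so_far = 25
Position 5 (value 7): max_ending_here = 32, max_so_far = 32

Maximum subarray: [8, 1, 5, 3, 8, 7]
Maximum sum: 32

The maximum subarray is [8, 1, 5, 3, 8, 7] with sum 32. This subarray runs from index 0 to index 5.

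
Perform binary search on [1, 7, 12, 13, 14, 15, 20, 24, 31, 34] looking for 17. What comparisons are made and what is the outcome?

Binary search for 17 in [1, 7, 12, 13, 14, 15, 20, 24, 31, 34]:

lo=0, hi=9, mid=4, arr[mid]=14 -> 14 < 17, search right half
lo=5, hi=9, mid=7, arr[mid]=24 -> 24 > 17, search left half
lo=5, hi=6, mid=5, arr[mid]=15 -> 15 < 17, search right half
lo=6, hi=6, mid=6, arr[mid]=20 -> 20 > 17, search left half
lo=6 > hi=5, target 17 not found

Binary search determines that 17 is not in the array after 4 comparisons. The search space was exhausted without finding the target.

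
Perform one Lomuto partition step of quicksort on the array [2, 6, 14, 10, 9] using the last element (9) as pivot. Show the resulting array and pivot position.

Lomuto partition with pivot = 9:

Initial array: [2, 6, 14, 10, 9]

arr[0]=2 <= 9: swap with position 0, array becomes [2, 6, 14, 10, 9]
arr[1]=6 <= 9: swap with position 1, array becomes [2, 6, 14, 10, 9]
arr[2]=14 > 9: no swap
arr[3]=10 > 9: no swap

Place pivot at position 2: [2, 6, 9, 10, 14]
Pivot position: 2

After partitioning with pivot 9, the array becomes [2, 6, 9, 10, 14]. The pivot is placed at index 2. All elements to the left of the pivot are <= 9, and all elements to the right are > 9.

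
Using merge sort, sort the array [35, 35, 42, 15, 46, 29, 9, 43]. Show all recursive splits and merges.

Merge sort trace:

Split: [35, 35, 42, 15, 46, 29, 9, 43] -> [35, 35, 42, 15] and [46, 29, 9, 43]
  Split: [35, 35, 42, 15] -> [35, 35] and [42, 15]
    Split: [35, 35] -> [35] and [35]
    Merge: [35] + [35] -> [35, 35]
    Split: [42, 15] -> [42] and [15]
    Merge: [42] + [15] -> [15, 42]
  Merge: [35, 35] + [15, 42] -> [15, 35, 35, 42]
  Split: [46, 29, 9, 43] -> [46, 29] and [9, 43]
    Split: [46, 29] -> [46] and [29]
    Merge: [46] + [29] -> [29, 46]
    Split: [9, 43] -> [9] and [43]
    Merge: [9] + [43] -> [9, 43]
  Merge: [29, 46] + [9, 43] -> [9, 29, 43, 46]
Merge: [15, 35, 35, 42] + [9, 29, 43, 46] -> [9, 15, 29, 35, 35, 42, 43, 46]

Final sorted array: [9, 15, 29, 35, 35, 42, 43, 46]

The merge sort proceeds by recursively splitting the array and merging sorted halves.
After all merges, the sorted array is [9, 15, 29, 35, 35, 42, 43, 46].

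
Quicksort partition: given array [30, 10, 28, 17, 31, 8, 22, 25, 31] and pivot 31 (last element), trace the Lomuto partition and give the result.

Lomuto partition with pivot = 31:

Initial array: [30, 10, 28, 17, 31, 8, 22, 25, 31]

arr[0]=30 <= 31: swap with position 0, array becomes [30, 10, 28, 17, 31, 8, 22, 25, 31]
arr[1]=10 <= 31: swap with position 1, array becomes [30, 10, 28, 17, 31, 8, 22, 25, 31]
arr[2]=28 <= 31: swap with position 2, array becomes [30, 10, 28, 17, 31, 8, 22, 25, 31]
arr[3]=17 <= 31: swap with position 3, array becomes [30, 10, 28, 17, 31, 8, 22, 25, 31]
arr[4]=31 <= 31: swap with position 4, array becomes [30, 10, 28, 17, 31, 8, 22, 25, 31]
arr[5]=8 <= 31: swap with position 5, array becomes [30, 10, 28, 17, 31, 8, 22, 25, 31]
arr[6]=22 <= 31: swap with position 6, array becomes [30, 10, 28, 17, 31, 8, 22, 25, 31]
arr[7]=25 <= 31: swap with position 7, array becomes [30, 10, 28, 17, 31, 8, 22, 25, 31]

Place pivot at position 8: [30, 10, 28, 17, 31, 8, 22, 25, 31]
Pivot position: 8

After partitioning with pivot 31, the array becomes [30, 10, 28, 17, 31, 8, 22, 25, 31]. The pivot is placed at index 8. All elements to the left of the pivot are <= 31, and all elements to the right are > 31.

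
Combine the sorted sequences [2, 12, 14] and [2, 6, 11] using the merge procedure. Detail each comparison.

Merging process:

Compare 2 vs 2: take 2 from left. Merged: [2]
Compare 12 vs 2: take 2 from right. Merged: [2, 2]
Compare 12 vs 6: take 6 from right. Merged: [2, 2, 6]
Compare 12 vs 11: take 11 from right. Merged: [2, 2, 6, 11]
Append remaining from left: [12, 14]. Merged: [2, 2, 6, 11, 12, 14]

Final merged array: [2, 2, 6, 11, 12, 14]
Total comparisons: 4

The merged array is [2, 2, 6, 11, 12, 14], requiring 4 comparisons. The merge step runs in O(n) time where n is the total number of elements.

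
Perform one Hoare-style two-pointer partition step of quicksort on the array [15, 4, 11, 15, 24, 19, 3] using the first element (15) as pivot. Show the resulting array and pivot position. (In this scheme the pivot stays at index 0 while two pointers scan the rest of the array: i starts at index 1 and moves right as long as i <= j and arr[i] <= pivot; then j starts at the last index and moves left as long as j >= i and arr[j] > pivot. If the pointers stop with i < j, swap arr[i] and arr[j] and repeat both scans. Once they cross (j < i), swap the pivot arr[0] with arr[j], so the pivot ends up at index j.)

Hoare-style two-pointer partition with pivot = 15:

Initial array: [15, 4, 11, 15, 24, 19, 3]

Pointers start at i = 1, j = 6.
i stops at index 4 (arr[4]=24 > 15), j stops at index 6 (arr[6]=3 <= 15): swap arr[4] and arr[6], array becomes [15, 4, 11, 15, 3, 19, 24]
i ends at 5, j ends at 4: the pointers have crossed (j < i), so scanning stops.

Swap pivot arr[0] with arr[4] to place pivot at position 4: [3, 4, 11, 15, 15, 19, 24]
Pivot position: 4

After partitioning with pivot 15, the array becomes [3, 4, 11, 15, 15, 19, 24]. The pivot is placed at index 4. All elements to the left of the pivot are <= 15, and all elements to the right are > 15.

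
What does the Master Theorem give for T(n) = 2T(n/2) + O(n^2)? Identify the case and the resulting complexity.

Master Theorem for T(n) = 2T(n/2) + O(n^2):

a = 2, b = 2, c = 2
log_b(a) = log_2(2) = 1.0000

Case 3: c = 2 > log_2(2) = 1.0000
T(n) = O(n^2) = O(n^2)

For T(n) = 2T(n/2) + O(n^2): log_2(2) = 1.0000. This is Case 3 of the Master Theorem (c > log_b(a), work dominated by root), giving O(n^2).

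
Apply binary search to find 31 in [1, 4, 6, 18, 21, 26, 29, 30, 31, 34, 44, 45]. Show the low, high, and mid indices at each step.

Binary search for 31 in [1, 4, 6, 18, 21, 26, 29, 30, 31, 34, 44, 45]:

lo=0, hi=11, mid=5, arr[mid]=26 -> 26 < 31, search right half
lo=6, hi=11, mid=8, arr[mid]=31 -> Found target at index 8!

Binary search finds 31 at index 8 after 2 comparisons. The search repeatedly halves the search space by comparing with the middle element.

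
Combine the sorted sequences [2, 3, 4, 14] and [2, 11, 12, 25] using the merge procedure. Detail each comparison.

Merging process:

Compare 2 vs 2: take 2 from left. Merged: [2]
Compare 3 vs 2: take 2 from right. Merged: [2, 2]
Compare 3 vs 11: take 3 from left. Merged: [2, 2, 3]
Compare 4 vs 11: take 4 from left. Merged: [2, 2, 3, 4]
Compare 14 vs 11: take 11 from right. Merged: [2, 2, 3, 4, 11]
Compare 14 vs 12: take 12 from right. Merged: [2, 2, 3, 4, 11, 12]
Compare 14 vs 25: take 14 from left. Merged: [2, 2, 3, 4, 11, 12, 14]
Append remaining from right: [25]. Merged: [2, 2, 3, 4, 11, 12, 14, 25]

Final merged array: [2, 2, 3, 4, 11, 12, 14, 25]
Total comparisons: 7

The merged array is [2, 2, 3, 4, 11, 12, 14, 25], requiring 7 comparisons. The merge step runs in O(n) time where n is the total number of elements.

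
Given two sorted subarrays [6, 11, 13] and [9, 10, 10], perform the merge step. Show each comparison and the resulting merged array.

Merging process:

Compare 6 vs 9: take 6 from left. Merged: [6]
Compare 11 vs 9: take 9 from right. Merged: [6, 9]
Compare 11 vs 10: take 10 from right. Merged: [6, 9, 10]
Compare 11 vs 10: take 10 from right. Merged: [6, 9, 10, 10]
Append remaining from left: [11, 13]. Merged: [6, 9, 10, 10, 11, 13]

Final merged array: [6, 9, 10, 10, 11, 13]
Total comparisons: 4

The merged array is [6, 9, 10, 10, 11, 13], requiring 4 comparisons. The merge step runs in O(n) time where n is the total number of elements.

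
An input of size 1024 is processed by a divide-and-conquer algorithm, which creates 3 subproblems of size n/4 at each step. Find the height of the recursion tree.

For divide and conquer with division factor 4:

Problem sizes at each level:
Level 0: 1024
Level 1: 256
Level 2: 64
Level 3: 16
Level 4: 4
Level 5: 1

The root is level 0 and the size-1 base case is level 5 (the tree spans levels 0 through 5, i.e. 6 levels counting the root), so the depth is the number of divisions: log_4(1024) = 5

The recursion tree depth is log_4(1024) = 5. At each level, the problem size is divided by 4, so it takes 5 divisions to reduce to a base case of size 1. The algorithm makes 3 recursive calls at each level.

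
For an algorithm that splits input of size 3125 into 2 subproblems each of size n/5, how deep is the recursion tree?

For divide and conquer with division factor 5:

Problem sizes at each level:
Level 0: 3125
Level 1: 625
Level 2: 125
Level 3: 25
Level 4: 5
Level 5: 1

The root is level 0 and the size-1 base case is level 5 (the tree spans levels 0 through 5, i.e. 6 levels counting the root), so the depth is the number of divisions: log_5(3125) = 5

The recursion tree depth is log_5(3125) = 5. At each level, the problem size is divided by 5, so it takes 5 divisions to reduce to a base case of size 1. The algorithm makes 2 recursive calls at each level.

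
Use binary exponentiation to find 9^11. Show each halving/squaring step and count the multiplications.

Computing 9^11 by squaring (build up from 9^1; each line after the first costs one multiplication):

9^1 = 9
9^2 = (9^1)^2 = 9^2 = 81
9^4 = (9^2)^2 = 81^2 = 6561
9^5 = 9 * 9^4 = 9 * 6561 = 59049
9^10 = (9^5)^2 = 59049^2 = 3486784401
9^11 = 9 * 9^10 = 9 * 3486784401 = 31381059609

Result: 31381059609
Multiplications needed: 5 (5 lines after 9^1)

9^11 = 31381059609. Using exponentiation by squaring, this requires 5 multiplications. The key idea: if the exponent is even, square the half-power; if odd, multiply by the base once.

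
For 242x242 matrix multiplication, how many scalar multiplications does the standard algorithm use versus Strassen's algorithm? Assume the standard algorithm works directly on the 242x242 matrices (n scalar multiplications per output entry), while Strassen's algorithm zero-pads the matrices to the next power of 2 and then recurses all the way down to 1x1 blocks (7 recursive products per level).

Matrix multiplication for 242x242 matrices:

Strassen's algorithm requires power-of-2 dimensions. Pad 242x242 to 256x256 (next power of 2).

Standard algorithm: 242^3 = 14172488 multiplications
Strassen's algorithm: 7^(log2(256)) = 7^8 = 5764801 multiplications
Savings: 14172488 - 5764801 = 8407687 multiplications

Standard: 14172488 multiplications (242^3). Strassen: 5764801 multiplications (7^8, after padding to 256x256). Strassen reduces 8 recursive multiplications to 7 at each level.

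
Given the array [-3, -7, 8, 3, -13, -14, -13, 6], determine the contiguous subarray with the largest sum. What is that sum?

Using Kadane's algorithm on [-3, -7, 8, 3, -13, -14, -13, 6]:

Scanning through the array:
Position 1 (value -7): max_ending_here = -7, max_so_far = -3
Position 2 (value 8): max_ending_here = 8, max_so_far = 8
Position 3 (value 3): max_ending_here = 11, max_so_far = 11
Position 4 (value -13): max_ending_here = -2, max_so_far = 11
Position 5 (value -14): max_ending_here = -14, max_so_far = 11
Position 6 (value -13): max_ending_here = -13, max_so_far = 11
Position 7 (value 6): max_ending_here = 6, max_so_far = 11

Maximum subarray: [8, 3]
Maximum sum: 11

The maximum subarray is [8, 3] with sum 11. This subarray runs from index 2 to index 3.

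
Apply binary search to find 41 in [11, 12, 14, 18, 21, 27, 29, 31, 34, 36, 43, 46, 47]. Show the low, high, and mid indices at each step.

Binary search for 41 in [11, 12, 14, 18, 21, 27, 29, 31, 34, 36, 43, 46, 47]:

lo=0, hi=12, mid=6, arr[mid]=29 -> 29 < 41, search right half
lo=7, hi=12, mid=9, arr[mid]=36 -> 36 < 41, search right half
lo=10, hi=12, mid=11, arr[mid]=46 -> 46 > 41, search left half
lo=10, hi=10, mid=10, arr[mid]=43 -> 43 > 41, search left half
lo=10 > hi=9, target 41 not found

Binary search determines that 41 is not in the array after 4 comparisons. The search space was exhausted without finding the target.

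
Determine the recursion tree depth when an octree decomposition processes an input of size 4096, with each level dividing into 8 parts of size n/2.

For divide and conquer with division factor 2:

Problem sizes at each level:
Level 0: 4096
Level 1: 2048
Level 2: 1024
Level 3: 512
Level 4: 256
Level 5: 128
Level 6: 64
Level 7: 32
Level 8: 16
Level 9: 8
Level 10: 4
Level 11: 2
Level 12: 1

The root is level 0 and the size-1 base case is level 12 (the tree spans levels 0 through 12, i.e. 13 levels counting the root), so the depth is the number of divisions: log_2(4096) = 12

The recursion tree depth is log_2(4096) = 12. At each level, the problem size is divided by 2, so it takes 12 divisions to reduce to a base case of size 1. The algorithm makes 8 recursive calls at each level.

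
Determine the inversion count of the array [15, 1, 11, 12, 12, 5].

Finding inversions in [15, 1, 11, 12, 12, 5]:

(0, 1): arr[0]=15 > arr[1]=1
(0, 2): arr[0]=15 > arr[2]=11
(0, 3): arr[0]=15 > arr[3]=12
(0, 4): arr[0]=15 > arr[4]=12
(0, 5): arr[0]=15 > arr[5]=5
(2, 5): arr[2]=11 > arr[5]=5
(3, 5): arr[3]=12 > arr[5]=5
(4, 5): arr[4]=12 > arr[5]=5

Total inversions: 8

The array has 8 inversion(s): (0,1), (0,2), (0,3), (0,4), (0,5), (2,5), (3,5), (4,5). Each pair (i,j) satisfies i < j and arr[i] > arr[j].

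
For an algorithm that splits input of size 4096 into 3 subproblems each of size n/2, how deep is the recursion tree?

For divide and conquer with division factor 2:

Problem sizes at each level:
Level 0: 4096
Level 1: 2048
Level 2: 1024
Level 3: 512
Level 4: 256
Level 5: 128
Level 6: 64
Level 7: 32
Level 8: 16
Level 9: 8
Level 10: 4
Level 11: 2
Level 12: 1

The root is level 0 and the size-1 base case is level 12 (the tree spans levels 0 through 12, i.e. 13 levels counting the root), so the depth is the number of divisions: log_2(4096) = 12

The recursion tree depth is log_2(4096) = 12. At each level, the problem size is divided by 2, so it takes 12 divisions to reduce to a base case of size 1. The algorithm makes 3 recursive calls at each level.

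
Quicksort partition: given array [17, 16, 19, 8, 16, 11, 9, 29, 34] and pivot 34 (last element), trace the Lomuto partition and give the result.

Lomuto partition with pivot = 34:

Initial array: [17, 16, 19, 8, 16, 11, 9, 29, 34]

arr[0]=17 <= 34: swap with position 0, array becomes [17, 16, 19, 8, 16, 11, 9, 29, 34]
arr[1]=16 <= 34: swap with position 1, array becomes [17, 16, 19, 8, 16, 11, 9, 29, 34]
arr[2]=19 <= 34: swap with position 2, array becomes [17, 16, 19, 8, 16, 11, 9, 29, 34]
arr[3]=8 <= 34: swap with position 3, array becomes [17, 16, 19, 8, 16, 11, 9, 29, 34]
arr[4]=16 <= 34: swap with position 4, array becomes [17, 16, 19, 8, 16, 11, 9, 29, 34]
arr[5]=11 <= 34: swap with position 5, array becomes [17, 16, 19, 8, 16, 11, 9, 29, 34]
arr[6]=9 <= 34: swap with position 6, array becomes [17, 16, 19, 8, 16, 11, 9, 29, 34]
arr[7]=29 <= 34: swap with position 7, array becomes [17, 16, 19, 8, 16, 11, 9, 29, 34]

Place pivot at position 8: [17, 16, 19, 8, 16, 11, 9, 29, 34]
Pivot position: 8

After partitioning with pivot 34, the array becomes [17, 16, 19, 8, 16, 11, 9, 29, 34]. The pivot is placed at index 8. All elements to the left of the pivot are <= 34, and all elements to the right are > 34.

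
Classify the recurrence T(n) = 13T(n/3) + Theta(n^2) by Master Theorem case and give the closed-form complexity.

Master Theorem for T(n) = 13T(n/3) + O(n^2):

a = 13, b = 3, c = 2
log_b(a) = log_3(13) = 2.3347

Case 1: c = 2 < log_3(13) = 2.3347
T(n) = O(n^(log_3 13))

For T(n) = 13T(n/3) + O(n^2): log_3(13) = 2.3347. This is Case 1 of the Master Theorem (c < log_b(a), work dominated by leaves), giving O(n^(log_3 13)).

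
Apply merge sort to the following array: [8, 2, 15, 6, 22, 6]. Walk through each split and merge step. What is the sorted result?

Merge sort trace:

Split: [8, 2, 15, 6, 22, 6] -> [8, 2, 15] and [6, 22, 6]
  Split: [8, 2, 15] -> [8] and [2, 15]
    Split: [2, 15] -> [2] and [15]
    Merge: [2] + [15] -> [2, 15]
  Merge: [8] + [2, 15] -> [2, 8, 15]
  Split: [6, 22, 6] -> [6] and [22, 6]
    Split: [22, 6] -> [22] and [6]
    Merge: [22] + [6] -> [6, 22]
  Merge: [6] + [6, 22] -> [6, 6, 22]
Merge: [2, 8, 15] + [6, 6, 22] -> [2, 6, 6, 8, 15, 22]

Final sorted array: [2, 6, 6, 8, 15, 22]

The merge sort proceeds by recursively splitting the array and merging sorted halves.
After all merges, the sorted array is [2, 6, 6, 8, 15, 22].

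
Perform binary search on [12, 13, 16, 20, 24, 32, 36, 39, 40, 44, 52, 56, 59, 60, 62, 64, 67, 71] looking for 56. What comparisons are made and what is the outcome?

Binary search for 56 in [12, 13, 16, 20, 24, 32, 36, 39, 40, 44, 52, 56, 59, 60, 62, 64, 67, 71]:

lo=0, hi=17, mid=8, arr[mid]=40 -> 40 < 56, search right half
lo=9, hi=17, mid=13, arr[mid]=60 -> 60 > 56, search left half
lo=9, hi=12, mid=10, arr[mid]=52 -> 52 < 56, search right half
lo=11, hi=12, mid=11, arr[mid]=56 -> Found target at index 11!

Binary search finds 56 at index 11 after 4 comparisons. The search repeatedly halves the search space by comparing with the middle element.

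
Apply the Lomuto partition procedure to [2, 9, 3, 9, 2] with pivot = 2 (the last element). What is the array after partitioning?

Lomuto partition with pivot = 2:

Initial array: [2, 9, 3, 9, 2]

arr[0]=2 <= 2: swap with position 0, array becomes [2, 9, 3, 9, 2]
arr[1]=9 > 2: no swap
arr[2]=3 > 2: no swap
arr[3]=9 > 2: no swap

Place pivot at position 1: [2, 2, 3, 9, 9]
Pivot position: 1

After partitioning with pivot 2, the array becomes [2, 2, 3, 9, 9]. The pivot is placed at index 1. All elements to the left of the pivot are <= 2, and all elements to the right are > 2.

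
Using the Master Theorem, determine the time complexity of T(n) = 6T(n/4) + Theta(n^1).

Master Theorem for T(n) = 6T(n/4) + O(n^1):

a = 6, b = 4, c = 1
log_b(a) = log_4(6) = 1.2925

Case 1: c = 1 < log_4(6) = 1.2925
T(n) = O(n^(log_4 6))

For T(n) = 6T(n/4) + O(n^1): log_4(6) = 1.2925. This is Case 1 of the Master Theorem (c < log_b(a), work dominated by leaves), giving O(n^(log_4 6)).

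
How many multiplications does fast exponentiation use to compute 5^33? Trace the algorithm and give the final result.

Computing 5^33 by squaring (build up from 5^1; each line after the first costs one multiplication):

5^1 = 5
5^2 = (5^1)^2 = 5^2 = 25
5^4 = (5^2)^2 = 25^2 = 625
5^8 = (5^4)^2 = 625^2 = 390625
5^16 = (5^8)^2 = 390625^2 = 152587890625
5^32 = (5^16)^2 = 152587890625^2 = 23283064365386962890625
5^33 = 5 * 5^32 = 5 * 23283064365386962890625 = 116415321826934814453125

Result: 116415321826934814453125
Multiplications needed: 6 (6 lines after 5^1)

5^33 = 116415321826934814453125. Using exponentiation by squaring, this requires 6 multiplications. The key idea: if the exponent is even, square the half-power; if odd, multiply by the base once.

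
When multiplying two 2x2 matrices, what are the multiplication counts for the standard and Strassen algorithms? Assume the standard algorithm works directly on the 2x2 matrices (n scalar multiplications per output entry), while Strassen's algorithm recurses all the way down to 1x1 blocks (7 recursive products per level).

Matrix multiplication for 2x2 matrices:

Standard algorithm: 2^3 = 8 multiplications
Strassen's algorithm: 7^(log2(2)) = 7^1 = 7 multiplications
Savings: 8 - 7 = 1 multiplications

Standard: 8 multiplications (2^3). Strassen: 7 multiplications (7^1). Strassen reduces 8 recursive multiplications to 7 at each level.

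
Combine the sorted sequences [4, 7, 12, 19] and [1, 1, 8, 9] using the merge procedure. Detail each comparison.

Merging process:

Compare 4 vs 1: take 1 from right. Merged: [1]
Compare 4 vs 1: take 1 from right. Merged: [1, 1]
Compare 4 vs 8: take 4 from left. Merged: [1, 1, 4]
Compare 7 vs 8: take 7 from left. Merged: [1, 1, 4, 7]
Compare 12 vs 8: take 8 from right. Merged: [1, 1, 4, 7, 8]
Compare 12 vs 9: take 9 from right. Merged: [1, 1, 4, 7, 8, 9]
Append remaining from left: [12, 19]. Merged: [1, 1, 4, 7, 8, 9, 12, 19]

Final merged array: [1, 1, 4, 7, 8, 9, 12, 19]
Total comparisons: 6

The merged array is [1, 1, 4, 7, 8, 9, 12, 19], requiring 6 comparisons. The merge step runs in O(n) time where n is the total number of elements.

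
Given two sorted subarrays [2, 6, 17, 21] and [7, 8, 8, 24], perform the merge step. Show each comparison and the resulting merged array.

Merging process:

Compare 2 vs 7: take 2 from left. Merged: [2]
Compare 6 vs 7: take 6 from left. Merged: [2, 6]
Compare 17 vs 7: take 7 from right. Merged: [2, 6, 7]
Compare 17 vs 8: take 8 from right. Merged: [2, 6, 7, 8]
Compare 17 vs 8: take 8 from right. Merged: [2, 6, 7, 8, 8]
Compare 17 vs 24: take 17 from left. Merged: [2, 6, 7, 8, 8, 17]
Compare 21 vs 24: take 21 from left. Merged: [2, 6, 7, 8, 8, 17, 21]
Append remaining from right: [24]. Merged: [2, 6, 7, 8, 8, 17, 21, 24]

Final merged array: [2, 6, 7, 8, 8, 17, 21, 24]
Total comparisons: 7

The merged array is [2, 6, 7, 8, 8, 17, 21, 24], requiring 7 comparisons. The merge step runs in O(n) time where n is the total number of elements.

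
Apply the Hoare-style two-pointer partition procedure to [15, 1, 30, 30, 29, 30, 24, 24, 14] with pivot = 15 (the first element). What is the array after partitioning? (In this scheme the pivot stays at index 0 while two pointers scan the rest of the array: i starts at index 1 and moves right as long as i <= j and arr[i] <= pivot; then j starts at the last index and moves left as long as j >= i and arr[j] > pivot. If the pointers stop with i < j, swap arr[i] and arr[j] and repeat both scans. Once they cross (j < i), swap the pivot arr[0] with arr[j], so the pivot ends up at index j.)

Hoare-style two-pointer partition with pivot = 15:

Initial array: [15, 1, 30, 30, 29, 30, 24, 24, 14]

Pointers start at i = 1, j = 8.
i stops at index 2 (arr[2]=30 > 15), j stops at index 8 (arr[8]=14 <= 15): swap arr[2] and arr[8], array becomes [15, 1, 14, 30, 29, 30, 24, 24, 30]
i ends at 3, j ends at 2: the pointers have crossed (j < i), so scanning stops.

Swap pivot arr[0] with arr[2] to place pivot at position 2: [14, 1, 15, 30, 29, 30, 24, 24, 30]
Pivot position: 2

After partitioning with pivot 15, the array becomes [14, 1, 15, 30, 29, 30, 24, 24, 30]. The pivot is placed at index 2. All elements to the left of the pivot are <= 15, and all elements to the right are > 15.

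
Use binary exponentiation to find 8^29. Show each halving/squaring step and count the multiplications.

Computing 8^29 by squaring (build up from 8^1; each line after the first costs one multiplication):

8^1 = 8
8^2 = (8^1)^2 = 8^2 = 64
8^3 = 8 * 8^2 = 8 * 64 = 512
8^6 = (8^3)^2 = 512^2 = 262144
8^7 = 8 * 8^6 = 8 * 262144 = 2097152
8^14 = (8^7)^2 = 2097152^2 = 4398046511104
8^28 = (8^14)^2 = 4398046511104^2 = 19342813113834066795298816
8^29 = 8 * 8^28 = 8 * 19342813113834066795298816 = 154742504910672534362390528

Result: 154742504910672534362390528
Multiplications needed: 7 (7 lines after 8^1)

8^29 = 154742504910672534362390528. Using exponentiation by squaring, this requires 7 multiplications. The key idea: if the exponent is even, square the half-power; if odd, multiply by the base once.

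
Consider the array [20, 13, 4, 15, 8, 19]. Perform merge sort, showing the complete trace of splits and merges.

Merge sort trace:

Split: [20, 13, 4, 15, 8, 19] -> [20, 13, 4] and [15, 8, 19]
  Split: [20, 13, 4] -> [20] and [13, 4]
    Split: [13, 4] -> [13] and [4]
    Merge: [13] + [4] -> [4, 13]
  Merge: [20] + [4, 13] -> [4, 13, 20]
  Split: [15, 8, 19] -> [15] and [8, 19]
    Split: [8, 19] -> [8] and [19]
    Merge: [8] + [19] -> [8, 19]
  Merge: [15] + [8, 19] -> [8, 15, 19]
Merge: [4, 13, 20] + [8, 15, 19] -> [4, 8, 13, 15, 19, 20]

Final sorted array: [4, 8, 13, 15, 19, 20]

The merge sort proceeds by recursively splitting the array and merging sorted halves.
After all merges, the sorted array is [4, 8, 13, 15, 19, 20].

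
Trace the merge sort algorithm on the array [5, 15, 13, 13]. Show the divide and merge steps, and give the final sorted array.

Merge sort trace:

Split: [5, 15, 13, 13] -> [5, 15] and [13, 13]
  Split: [5, 15] -> [5] and [15]
  Merge: [5] + [15] -> [5, 15]
  Split: [13, 13] -> [13] and [13]
  Merge: [13] + [13] -> [13, 13]
Merge: [5, 15] + [13, 13] -> [5, 13, 13, 15]

Final sorted array: [5, 13, 13, 15]

The merge sort proceeds by recursively splitting the array and merging sorted halves.
After all merges, the sorted array is [5, 13, 13, 15].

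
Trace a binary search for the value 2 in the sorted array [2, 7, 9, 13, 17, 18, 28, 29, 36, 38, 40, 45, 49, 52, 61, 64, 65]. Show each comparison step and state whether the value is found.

Binary search for 2 in [2, 7, 9, 13, 17, 18, 28, 29, 36, 38, 40, 45, 49, 52, 61, 64, 65]:

lo=0, hi=16, mid=8, arr[mid]=36 -> 36 > 2, search left half
lo=0, hi=7, mid=3, arr[mid]=13 -> 13 > 2, search left half
lo=0, hi=2, mid=1, arr[mid]=7 -> 7 > 2, search left half
lo=0, hi=0, mid=0, arr[mid]=2 -> Found target at index 0!

Binary search finds 2 at index 0 after 4 comparisons. The search repeatedly halves the search space by comparing with the middle element.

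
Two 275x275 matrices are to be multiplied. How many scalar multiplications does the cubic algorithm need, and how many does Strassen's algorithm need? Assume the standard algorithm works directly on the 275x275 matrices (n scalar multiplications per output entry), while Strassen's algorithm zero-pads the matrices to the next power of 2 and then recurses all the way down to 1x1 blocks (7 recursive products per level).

Matrix multiplication for 275x275 matrices:

Strassen's algorithm requires power-of-2 dimensions. Pad 275x275 to 512x512 (next power of 2).

Standard algorithm: 275^3 = 20796875 multiplications
Strassen's algorithm: 7^(log2(512)) = 7^9 = 40353607 multiplications
Difference: 20796875 - 40353607 = -19556732 (Strassen uses MORE here due to padding overhead — for small or just-over-power-of-2 n, padding can outweigh the per-level savings)

Standard: 20796875 multiplications (275^3). Strassen: 40353607 multiplications (7^9, after padding to 512x512). Strassen reduces 8 recursive multiplications to 7 at each level.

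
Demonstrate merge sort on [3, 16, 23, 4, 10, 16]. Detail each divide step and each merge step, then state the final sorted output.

Merge sort trace:

Split: [3, 16, 23, 4, 10, 16] -> [3, 16, 23] and [4, 10, 16]
  Split: [3, 16, 23] -> [3] and [16, 23]
    Split: [16, 23] -> [16] and [23]
    Merge: [16] + [23] -> [16, 23]
  Merge: [3] + [16, 23] -> [3, 16, 23]
  Split: [4, 10, 16] -> [4] and [10, 16]
    Split: [10, 16] -> [10] and [16]
    Merge: [10] + [16] -> [10, 16]
  Merge: [4] + [10, 16] -> [4, 10, 16]
Merge: [3, 16, 23] + [4, 10, 16] -> [3, 4, 10, 16, 16, 23]

Final sorted array: [3, 4, 10, 16, 16, 23]

The merge sort proceeds by recursively splitting the array and merging sorted halves.
After all merges, the sorted array is [3, 4, 10, 16, 16, 23].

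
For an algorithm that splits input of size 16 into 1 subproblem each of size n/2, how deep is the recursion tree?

For divide and conquer with division factor 2:

Problem sizes at each level:
Level 0: 16
Level 1: 8
Level 2: 4
Level 3: 2
Level 4: 1

The root is level 0 and the size-1 base case is level 4 (the tree spans levels 0 through 4, i.e. 5 levels counting the root), so the depth is the number of divisions: log_2(16) = 4

The recursion tree depth is log_2(16) = 4. At each level, the problem size is divided by 2, so it takes 4 divisions to reduce to a base case of size 1. The algorithm makes 1 recursive call at each level.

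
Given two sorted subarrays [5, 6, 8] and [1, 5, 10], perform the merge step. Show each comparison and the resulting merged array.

Merging process:

Compare 5 vs 1: take 1 from right. Merged: [1]
Compare 5 vs 5: take 5 from left. Merged: [1, 5]
Compare 6 vs 5: take 5 from right. Merged: [1, 5, 5]
Compare 6 vs 10: take 6 from left. Merged: [1, 5, 5, 6]
Compare 8 vs 10: take 8 from left. Merged: [1, 5, 5, 6, 8]
Append remaining from right: [10]. Merged: [1, 5, 5, 6, 8, 10]

Final merged array: [1, 5, 5, 6, 8, 10]
Total comparisons: 5

The merged array is [1, 5, 5, 6, 8, 10], requiring 5 comparisons. The merge step runs in O(n) time where n is the total number of elements.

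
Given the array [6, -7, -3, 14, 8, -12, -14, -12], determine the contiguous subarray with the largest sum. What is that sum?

Using Kadane's algorithm on [6, -7, -3, 14, 8, -12, -14, -12]:

Scanning through the array:
Position 1 (value -7): max_ending_here = -1, max_so_far = 6
Position 2 (value -3): max_ending_here = -3, max_so_far = 6
Position 3 (value 14): max_ending_here = 14, max_so_far = 14
Position 4 (value 8): max_ending_here = 22, max_so_far = 22
Position 5 (value -12): max_ending_here = 10, max_so_far = 22
Position 6 (value -14): max_ending_here = -4, max_so_far = 22
Position 7 (value -12): max_ending_here = -12, max_so_far = 22

Maximum subarray: [14, 8]
Maximum sum: 22

The maximum subarray is [14, 8] with sum 22. This subarray runs from index 3 to index 4.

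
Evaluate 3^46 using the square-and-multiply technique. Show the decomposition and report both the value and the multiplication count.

Computing 3^46 by squaring (build up from 3^1; each line after the first costs one multiplication):

3^1 = 3
3^2 = (3^1)^2 = 3^2 = 9
3^4 = (3^2)^2 = 9^2 = 81
3^5 = 3 * 3^4 = 3 * 81 = 243
3^10 = (3^5)^2 = 243^2 = 59049
3^11 = 3 * 3^10 = 3 * 59049 = 177147
3^22 = (3^11)^2 = 177147^2 = 31381059609
3^23 = 3 * 3^22 = 3 * 31381059609 = 94143178827
3^46 = (3^23)^2 = 94143178827^2 = 8862938119652501095929

Result: 8862938119652501095929
Multiplications needed: 8 (8 lines after 3^1)

3^46 = 8862938119652501095929. Using exponentiation by squaring, this requires 8 multiplications. The key idea: if the exponent is even, square the half-power; if odd, multiply by the base once.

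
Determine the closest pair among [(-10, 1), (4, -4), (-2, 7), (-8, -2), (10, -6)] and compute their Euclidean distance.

Computing all pairwise distances among 5 points:

d((-10, 1), (4, -4)) = 14.8661
d((-10, 1), (-2, 7)) = 10.0
d((-10, 1), (-8, -2)) = 3.6056 <-- minimum
d((-10, 1), (10, -6)) = 21.1896
d((4, -4), (-2, 7)) = 12.53
d((4, -4), (-8, -2)) = 12.1655
d((4, -4), (10, -6)) = 6.3246
d((-2, 7), (-8, -2)) = 10.8167
d((-2, 7), (10, -6)) = 17.6918
d((-8, -2), (10, -6)) = 18.4391

Closest pair: (-10, 1) and (-8, -2) with distance 3.6056

The closest pair is (-10, 1) and (-8, -2) with Euclidean distance 3.6056. For 5 points, brute-force pairwise comparison is shown above. For large n, the divide-and-conquer algorithm (sort by x, recurse on halves, check the dividing strip) achieves O(n log n).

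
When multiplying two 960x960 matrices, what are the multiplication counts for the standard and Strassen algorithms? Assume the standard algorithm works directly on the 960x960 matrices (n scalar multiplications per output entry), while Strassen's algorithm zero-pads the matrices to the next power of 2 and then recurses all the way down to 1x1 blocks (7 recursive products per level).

Matrix multiplication for 960x960 matrices:

Strassen's algorithm requires power-of-2 dimensions. Pad 960x960 to 1024x1024 (next power of 2).

Standard algorithm: 960^3 = 884736000 multiplications
Strassen's algorithm: 7^(log2(1024)) = 7^10 = 282475249 multiplications
Savings: 884736000 - 282475249 = 602260751 multiplications

Standard: 884736000 multiplications (960^3). Strassen: 282475249 multiplications (7^10, after padding to 1024x1024). Strassen reduces 8 recursive multiplications to 7 at each level.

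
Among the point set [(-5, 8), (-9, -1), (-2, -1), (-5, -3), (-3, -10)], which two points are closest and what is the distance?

Computing all pairwise distances among 5 points:

d((-5, 8), (-9, -1)) = 9.8489
d((-5, 8), (-2, -1)) = 9.4868
d((-5, 8), (-5, -3)) = 11.0
d((-5, 8), (-3, -10)) = 18.1108
d((-9, -1), (-2, -1)) = 7.0
d((-9, -1), (-5, -3)) = 4.4721
d((-9, -1), (-3, -10)) = 10.8167
d((-2, -1), (-5, -3)) = 3.6056 <-- minimum
d((-2, -1), (-3, -10)) = 9.0554
d((-5, -3), (-3, -10)) = 7.2801

Closest pair: (-2, -1) and (-5, -3) with distance 3.6056

The closest pair is (-2, -1) and (-5, -3) with Euclidean distance 3.6056. For 5 points, brute-force pairwise comparison is shown above. For large n, the divide-and-conquer algorithm (sort by x, recurse on halves, check the dividing strip) achieves O(n log n).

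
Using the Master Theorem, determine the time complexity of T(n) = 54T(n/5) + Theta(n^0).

Master Theorem for T(n) = 54T(n/5) + O(n^0):

a = 54, b = 5, c = 0
log_b(a) = log_5(54) = 2.4785

Case 1: c = 0 < log_5(54) = 2.4785
T(n) = O(n^(log_5 54))

For T(n) = 54T(n/5) + O(n^0): log_5(54) = 2.4785. This is Case 1 of the Master Theorem (c < log_b(a), work dominated by leaves), giving O(n^(log_5 54)).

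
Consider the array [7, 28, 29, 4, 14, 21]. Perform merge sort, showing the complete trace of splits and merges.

Merge sort trace:

Split: [7, 28, 29, 4, 14, 21] -> [7, 28, 29] and [4, 14, 21]
  Split: [7, 28, 29] -> [7] and [28, 29]
    Split: [28, 29] -> [28] and [29]
    Merge: [28] + [29] -> [28, 29]
  Merge: [7] + [28, 29] -> [7, 28, 29]
  Split: [4, 14, 21] -> [4] and [14, 21]
    Split: [14, 21] -> [14] and [21]
    Merge: [14] + [21] -> [14, 21]
  Merge: [4] + [14, 21] -> [4, 14, 21]
Merge: [7, 28, 29] + [4, 14, 21] -> [4, 7, 14, 21, 28, 29]

Final sorted array: [4, 7, 14, 21, 28, 29]

The merge sort proceeds by recursively splitting the array and merging sorted halves.
After all merges, the sorted array is [4, 7, 14, 21, 28, 29].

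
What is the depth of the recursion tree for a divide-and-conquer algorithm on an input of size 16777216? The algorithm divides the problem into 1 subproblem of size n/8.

For divide and conquer with division factor 8:

Problem sizes at each level:
Level 0: 16777216
Level 1: 2097152
Level 2: 262144
Level 3: 32768
Level 4: 4096
Level 5: 512
Level 6: 64
Level 7: 8
Level 8: 1

The root is level 0 and the size-1 base case is level 8 (the tree spans levels 0 through 8, i.e. 9 levels counting the root), so the depth is the number of divisions: log_8(16777216) = 8

The recursion tree depth is log_8(16777216) = 8. At each level, the problem size is divided by 8, so it takes 8 divisions to reduce to a base case of size 1. The algorithm makes 1 recursive call at each level.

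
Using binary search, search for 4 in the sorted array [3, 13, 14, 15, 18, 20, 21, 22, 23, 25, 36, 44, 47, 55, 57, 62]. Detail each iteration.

Binary search for 4 in [3, 13, 14, 15, 18, 20, 21, 22, 23, 25, 36, 44, 47, 55, 57, 62]:

lo=0, hi=15, mid=7, arr[mid]=22 -> 22 > 4, search left half
lo=0, hi=6, mid=3, arr[mid]=15 -> 15 > 4, search left half
lo=0, hi=2, mid=1, arr[mid]=13 -> 13 > 4, search left half
lo=0, hi=0, mid=0, arr[mid]=3 -> 3 < 4, search right half
lo=1 > hi=0, target 4 not found

Binary search determines that 4 is not in the array after 4 comparisons. The search space was exhausted without finding the target.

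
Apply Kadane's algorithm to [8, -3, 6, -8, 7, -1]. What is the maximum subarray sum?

Using Kadane's algorithm on [8, -3, 6, -8, 7, -1]:

Scanning through the array:
Position 1 (value -3): max_ending_here = 5, max_so_far = 8
Position 2 (value 6): max_ending_here = 11, max_so_far = 11
Position 3 (value -8): max_ending_here = 3, max_so_far = 11
Position 4 (value 7): max_ending_here = 10, max_so_far = 11
Position 5 (value -1): max_ending_here = 9, max_so_far = 11

Maximum subarray: [8, -3, 6]
Maximum sum: 11

The maximum subarray is [8, -3, 6] with sum 11. This subarray runs from index 0 to index 2.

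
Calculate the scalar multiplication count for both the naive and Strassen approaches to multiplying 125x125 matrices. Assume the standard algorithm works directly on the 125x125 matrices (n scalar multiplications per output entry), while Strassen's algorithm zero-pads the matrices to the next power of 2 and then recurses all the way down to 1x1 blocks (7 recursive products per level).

Matrix multiplication for 125x125 matrices:

Strassen's algorithm requires power-of-2 dimensions. Pad 125x125 to 128x128 (next power of 2).

Standard algorithm: 125^3 = 1953125 multiplications
Strassen's algorithm: 7^(log2(128)) = 7^7 = 823543 multiplications
Savings: 1953125 - 823543 = 1129582 multiplications

Standard: 1953125 multiplications (125^3). Strassen: 823543 multiplications (7^7, after padding to 128x128). Strassen reduces 8 recursive multiplications to 7 at each level.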